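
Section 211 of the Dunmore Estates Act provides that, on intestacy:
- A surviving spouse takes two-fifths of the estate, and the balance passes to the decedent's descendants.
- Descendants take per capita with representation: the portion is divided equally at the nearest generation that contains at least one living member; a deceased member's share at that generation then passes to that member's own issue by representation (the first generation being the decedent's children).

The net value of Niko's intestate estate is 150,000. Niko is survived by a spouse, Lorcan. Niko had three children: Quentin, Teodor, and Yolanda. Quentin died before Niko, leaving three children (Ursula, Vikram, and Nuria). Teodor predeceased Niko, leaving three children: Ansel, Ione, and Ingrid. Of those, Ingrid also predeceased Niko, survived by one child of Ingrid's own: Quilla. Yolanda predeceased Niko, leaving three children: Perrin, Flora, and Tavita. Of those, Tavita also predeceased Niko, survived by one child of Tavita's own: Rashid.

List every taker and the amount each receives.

Lorcan: 60,000; Ursula: 10,000; Vikram: 10,000; Nuria: 10,000; Ansel: 10,000; Ione: 10,000; Quilla: 10,000; Perrin: 10,000; Flora: 10,000; Rashid: 10,000

Lorcan takes two-fifths of 150,000 = 60,000. The remaining 90,000 passes to the descendants.
No child survives, so the initial division is made at the grandchildren's generation.
The descendants' portion (90,000) is divided into 9 shares of 10,000: Ursula, Vikram, Nuria, Ansel, Ione, Perrin, and Flora each take 10,000; Ingrid's 10,000 share passes to Ingrid's issue; Tavita's 10,000 share passes to Tavita's issue.
Ingrid's share (10,000) passes entirely to Quilla.
Tavita's share (10,000) passes entirely to Rashid.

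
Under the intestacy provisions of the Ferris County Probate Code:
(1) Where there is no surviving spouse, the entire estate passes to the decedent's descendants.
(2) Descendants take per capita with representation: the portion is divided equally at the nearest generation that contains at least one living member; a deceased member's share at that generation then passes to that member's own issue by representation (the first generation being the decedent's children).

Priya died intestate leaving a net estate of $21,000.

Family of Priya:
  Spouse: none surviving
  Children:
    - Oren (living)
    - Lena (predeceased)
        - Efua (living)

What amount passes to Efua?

Efua receives $10,500.

The entire $21,000 passes to the descendants.
That amount ($21,000) is divided into 2 shares of $10,500: Oren takes $10,500; Lena's $10,500 share passes to Lena's issue.
Lena's share ($10,500) passes entirely to Efua.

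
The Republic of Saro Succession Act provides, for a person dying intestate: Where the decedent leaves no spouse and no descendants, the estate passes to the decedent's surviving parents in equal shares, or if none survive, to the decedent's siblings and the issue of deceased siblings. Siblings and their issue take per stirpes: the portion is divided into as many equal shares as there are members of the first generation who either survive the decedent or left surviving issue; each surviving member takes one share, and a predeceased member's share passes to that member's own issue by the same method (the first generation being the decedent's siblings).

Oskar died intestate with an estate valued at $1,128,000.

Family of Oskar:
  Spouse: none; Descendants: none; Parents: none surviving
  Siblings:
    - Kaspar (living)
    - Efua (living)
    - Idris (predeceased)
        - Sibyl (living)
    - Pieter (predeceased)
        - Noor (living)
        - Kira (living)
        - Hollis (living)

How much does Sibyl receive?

Sibyl receives $282,000.

The entire $1,128,000 passes to the siblings and their issue.
That amount ($1,128,000) is divided into 4 shares of $282,000: Kaspar and Efua each take $282,000; Idris's $282,000 share passes to Idris's issue; Pieter's $282,000 share passes to Pieter's issue.
Idris's share ($282,000) passes entirely to Sibyl.
Pieter's share ($282,000) is divided into 3 shares of $94,000: Noor, Kira, and Hollis each take $94,000.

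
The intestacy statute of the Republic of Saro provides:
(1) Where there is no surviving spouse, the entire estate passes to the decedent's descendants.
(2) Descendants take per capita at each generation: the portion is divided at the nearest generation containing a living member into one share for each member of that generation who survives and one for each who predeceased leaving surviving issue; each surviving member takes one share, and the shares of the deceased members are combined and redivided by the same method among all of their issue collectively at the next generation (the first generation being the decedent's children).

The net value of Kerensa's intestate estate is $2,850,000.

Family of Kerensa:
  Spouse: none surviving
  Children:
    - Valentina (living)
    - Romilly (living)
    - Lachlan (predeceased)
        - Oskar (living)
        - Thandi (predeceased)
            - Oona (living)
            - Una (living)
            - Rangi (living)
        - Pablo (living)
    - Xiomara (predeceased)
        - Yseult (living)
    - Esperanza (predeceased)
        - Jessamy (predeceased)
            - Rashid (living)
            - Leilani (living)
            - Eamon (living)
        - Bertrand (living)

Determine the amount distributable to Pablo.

The entire $2,850,000 passes to the descendants.
That amount ($2,850,000) is divided at the children's generation into 5 shares of $570,000. Valentina and Romilly each take $570,000. The 3 shares of the deceased (Lachlan, Xiomara, and Esperanza) are combined into a pool of $1,710,000.
That pool ($1,710,000) is divided at the grandchildren's generation into 6 shares of $285,000. Oskar, Pablo, Yseult, and Bertrand each take $285,000. The 2 shares of the deceased (Thandi and Jessamy) are combined into a pool of $570,000.
That pool ($570,000) is divided at the great-grandchildren's generation equally among Oona, Una, Rangi, Rashid, Leilani, and Eamon: $95,000 each.

Pablo receives $285,000.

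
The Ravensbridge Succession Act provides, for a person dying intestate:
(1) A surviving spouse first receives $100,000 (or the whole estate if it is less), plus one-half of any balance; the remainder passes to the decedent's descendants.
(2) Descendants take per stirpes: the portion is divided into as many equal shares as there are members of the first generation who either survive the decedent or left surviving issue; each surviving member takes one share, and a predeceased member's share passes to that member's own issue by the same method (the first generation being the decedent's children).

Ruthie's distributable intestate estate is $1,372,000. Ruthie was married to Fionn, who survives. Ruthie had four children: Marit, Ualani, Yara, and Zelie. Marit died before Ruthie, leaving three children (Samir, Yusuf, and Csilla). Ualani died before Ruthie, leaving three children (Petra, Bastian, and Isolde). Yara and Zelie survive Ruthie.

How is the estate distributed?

Fionn: $736,000; Samir: $53,000; Yusuf: $53,000; Csilla: $53,000; Petra: $53,000; Bastian: $53,000; Isolde: $53,000; Yara: $159,000; Zelie: $159,000

Fionn first takes $100,000, leaving a balance of $1,272,000. Fionn then takes one-half of the balance ($636,000), for a total of $736,000. The remaining $636,000 passes to the descendants.
The descendants' portion ($636,000) is divided into 4 shares of $159,000: Yara and Zelie each take $159,000; Marit's $159,000 share passes to Marit's issue; Ualani's $159,000 share passes to Ualani's issue.
Marit's share ($159,000) is divided into 3 shares of $53,000: Samir, Yusuf, and Csilla each take $53,000.
Ualani's share ($159,000) is divided into 3 shares of $53,000: Petra, Bastian, and Isolde each take $53,000.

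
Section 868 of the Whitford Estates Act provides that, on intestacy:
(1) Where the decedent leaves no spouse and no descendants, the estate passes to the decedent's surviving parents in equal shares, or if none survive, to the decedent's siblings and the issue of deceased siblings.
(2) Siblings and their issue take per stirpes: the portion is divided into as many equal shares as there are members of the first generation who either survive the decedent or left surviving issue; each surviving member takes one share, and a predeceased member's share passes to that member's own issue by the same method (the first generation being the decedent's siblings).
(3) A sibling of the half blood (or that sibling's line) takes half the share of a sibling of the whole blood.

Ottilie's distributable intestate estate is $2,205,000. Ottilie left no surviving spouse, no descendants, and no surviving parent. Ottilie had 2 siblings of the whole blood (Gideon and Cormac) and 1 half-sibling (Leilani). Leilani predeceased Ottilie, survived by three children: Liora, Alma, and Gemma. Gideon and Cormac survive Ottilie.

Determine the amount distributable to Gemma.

The entire $2,205,000 passes to the siblings and their issue.
Counting each half-blood sibling's line as half a unit, there are 5/2 units in $2,205,000, so one unit is $882,000. Whole-blood lines (Gideon and Cormac) take $882,000 each; half-blood lines (Leilani) take $441,000 each.
Leilani's share ($441,000) is divided into 3 shares of $147,000: Liora, Alma, and Gemma each take $147,000.

Gemma receives $147,000.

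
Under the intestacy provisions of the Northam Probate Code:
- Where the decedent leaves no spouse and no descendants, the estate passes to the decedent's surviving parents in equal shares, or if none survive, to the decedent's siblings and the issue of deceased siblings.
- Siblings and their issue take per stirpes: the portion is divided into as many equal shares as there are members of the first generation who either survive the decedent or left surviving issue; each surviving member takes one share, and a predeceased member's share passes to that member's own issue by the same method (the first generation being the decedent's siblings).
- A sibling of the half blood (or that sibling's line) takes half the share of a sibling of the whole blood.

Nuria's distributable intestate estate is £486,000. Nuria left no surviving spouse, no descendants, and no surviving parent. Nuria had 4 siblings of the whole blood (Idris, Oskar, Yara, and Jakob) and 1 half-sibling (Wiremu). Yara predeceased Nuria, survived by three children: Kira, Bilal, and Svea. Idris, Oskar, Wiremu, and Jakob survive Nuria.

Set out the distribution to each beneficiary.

The entire £486,000 passes to the siblings and their issue.
Counting each half-blood sibling's line as half a unit, there are 9/2 units in £486,000, so one unit is £108,000. Whole-blood lines (Idris, Oskar, Yara, and Jakob) take £108,000 each; half-blood lines (Wiremu) take £54,000 each.
Yara's share (£108,000) is divided into 3 shares of £36,000: Kira, Bilal, and Svea each take £36,000.

Idris: £108,000; Oskar: £108,000; Kira: £36,000; Bilal: £36,000; Svea: £36,000; Wiremu: £54,000; Jakob: £108,000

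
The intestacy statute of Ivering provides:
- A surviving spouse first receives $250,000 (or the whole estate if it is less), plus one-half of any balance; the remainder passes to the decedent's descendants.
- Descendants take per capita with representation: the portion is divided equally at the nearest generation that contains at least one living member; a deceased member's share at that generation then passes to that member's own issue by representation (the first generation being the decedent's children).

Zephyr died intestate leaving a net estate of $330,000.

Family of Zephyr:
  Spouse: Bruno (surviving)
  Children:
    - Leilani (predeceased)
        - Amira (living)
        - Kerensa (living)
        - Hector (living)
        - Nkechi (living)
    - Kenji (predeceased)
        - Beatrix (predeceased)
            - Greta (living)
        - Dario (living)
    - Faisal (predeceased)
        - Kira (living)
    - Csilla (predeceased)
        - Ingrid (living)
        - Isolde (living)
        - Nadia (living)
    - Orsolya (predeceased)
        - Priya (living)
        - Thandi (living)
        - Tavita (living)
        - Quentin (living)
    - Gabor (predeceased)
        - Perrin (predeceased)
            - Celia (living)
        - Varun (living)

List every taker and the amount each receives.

Bruno first takes $250,000, leaving a balance of $80,000. Bruno then takes one-half of the balance ($40,000), for a total of $290,000. The remaining $40,000 passes to the descendants.
No child survives, so the initial division is made at the grandchildren's generation.
The descendants' portion ($40,000) is divided into 16 shares of $2,500: Amira, Kerensa, Hector, Nkechi, Dario, Kira, Ingrid, Isolde, Nadia, Priya, Thandi, Tavita, Quentin, and Varun each take $2,500; Beatrix's $2,500 share passes to Beatrix's issue; Perrin's $2,500 share passes to Perrin's issue.
Beatrix's share ($2,500) passes entirely to Greta.
Perrin's share ($2,500) passes entirely to Celia.

Bruno: $290,000; Amira: $2,500; Kerensa: $2,500; Hector: $2,500; Nkechi: $2,500; Greta: $2,500; Dario: $2,500; Kira: $2,500; Ingrid: $2,500; Isolde: $2,500; Nadia: $2,500; Priya: $2,500; Thandi: $2,500; Tavita: $2,500; Quentin: $2,500; Celia: $2,500; Varun: $2,500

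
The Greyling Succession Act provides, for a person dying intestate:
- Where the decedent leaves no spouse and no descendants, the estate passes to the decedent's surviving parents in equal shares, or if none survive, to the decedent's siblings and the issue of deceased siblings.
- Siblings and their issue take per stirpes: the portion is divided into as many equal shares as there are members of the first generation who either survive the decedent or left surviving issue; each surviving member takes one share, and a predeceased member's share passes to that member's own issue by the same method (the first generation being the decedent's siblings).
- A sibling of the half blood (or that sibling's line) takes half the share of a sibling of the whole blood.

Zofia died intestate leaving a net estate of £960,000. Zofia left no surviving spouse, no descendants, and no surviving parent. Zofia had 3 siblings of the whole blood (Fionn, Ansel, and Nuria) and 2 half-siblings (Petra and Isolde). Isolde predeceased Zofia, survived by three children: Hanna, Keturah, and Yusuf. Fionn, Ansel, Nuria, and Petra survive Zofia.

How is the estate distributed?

The entire £960,000 passes to the siblings and their issue.
Counting each half-blood sibling's line as half a unit, there are 4 units in £960,000, so one unit is £240,000. Whole-blood lines (Fionn, Ansel, and Nuria) take £240,000 each; half-blood lines (Petra and Isolde) take £120,000 each.
Isolde's share (£120,000) is divided into 3 shares of £40,000: Hanna, Keturah, and Yusuf each take £40,000.

Fionn: £240,000; Ansel: £240,000; Nuria: £240,000; Petra: £120,000; Hanna: £40,000; Keturah: £40,000; Yusuf: £40,000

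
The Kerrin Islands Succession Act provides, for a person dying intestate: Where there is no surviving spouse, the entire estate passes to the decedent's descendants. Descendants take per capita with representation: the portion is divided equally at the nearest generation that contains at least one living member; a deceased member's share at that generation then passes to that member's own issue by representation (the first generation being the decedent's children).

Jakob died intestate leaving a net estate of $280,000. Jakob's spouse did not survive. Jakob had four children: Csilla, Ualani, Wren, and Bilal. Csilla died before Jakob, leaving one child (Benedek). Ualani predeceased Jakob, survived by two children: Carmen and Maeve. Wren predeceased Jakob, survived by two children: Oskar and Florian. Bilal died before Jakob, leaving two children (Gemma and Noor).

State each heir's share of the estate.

Benedek: $40,000; Carmen: $40,000; Maeve: $40,000; Oskar: $40,000; Florian: $40,000; Gemma: $40,000; Noor: $40,000

The entire $280,000 passes to the descendants.
No child survives, so the initial division is made at the grandchildren's generation.
That amount ($280,000) is divided into 7 shares of $40,000: Benedek, Carmen, Maeve, Oskar, Florian, Gemma, and Noor each take $40,000.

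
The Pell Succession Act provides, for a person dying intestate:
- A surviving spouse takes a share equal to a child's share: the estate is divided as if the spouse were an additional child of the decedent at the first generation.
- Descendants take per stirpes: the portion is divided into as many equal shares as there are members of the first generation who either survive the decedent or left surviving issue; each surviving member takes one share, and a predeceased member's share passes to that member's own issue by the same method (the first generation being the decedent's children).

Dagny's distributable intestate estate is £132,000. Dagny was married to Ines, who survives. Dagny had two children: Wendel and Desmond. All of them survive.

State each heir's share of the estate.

Ines: £44,000; Wendel: £44,000; Desmond: £44,000

The spouse counts as an additional share at the children's level, so there are 3 primary shares of £44,000. Ines takes one such share (£44,000).
The children's combined portion (£88,000) is divided into 2 shares of £44,000: Wendel and Desmond each take £44,000.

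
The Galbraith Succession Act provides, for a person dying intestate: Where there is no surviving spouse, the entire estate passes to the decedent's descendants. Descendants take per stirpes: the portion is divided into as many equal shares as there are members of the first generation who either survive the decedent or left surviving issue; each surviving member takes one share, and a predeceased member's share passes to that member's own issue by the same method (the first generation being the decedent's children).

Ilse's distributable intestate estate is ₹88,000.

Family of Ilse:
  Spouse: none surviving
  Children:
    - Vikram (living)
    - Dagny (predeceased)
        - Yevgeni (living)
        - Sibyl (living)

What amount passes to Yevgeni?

The entire ₹88,000 passes to the descendants.
That amount (₹88,000) is divided into 2 shares of ₹44,000: Vikram takes ₹44,000; Dagny's ₹44,000 share passes to Dagny's issue.
Dagny's share (₹44,000) is divided into 2 shares of ₹22,000: Yevgeni and Sibyl each take ₹22,000.

Yevgeni receives ₹22,000.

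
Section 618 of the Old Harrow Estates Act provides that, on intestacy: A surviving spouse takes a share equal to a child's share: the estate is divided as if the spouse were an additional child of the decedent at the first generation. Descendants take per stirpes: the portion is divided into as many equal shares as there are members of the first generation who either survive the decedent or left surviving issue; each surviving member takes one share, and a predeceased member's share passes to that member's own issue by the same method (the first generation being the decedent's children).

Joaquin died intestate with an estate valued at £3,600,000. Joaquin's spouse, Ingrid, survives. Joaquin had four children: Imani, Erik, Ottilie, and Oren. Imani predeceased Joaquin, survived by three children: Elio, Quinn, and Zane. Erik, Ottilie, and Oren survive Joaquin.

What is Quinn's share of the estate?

The spouse counts as an additional share at the children's level, so there are 5 primary shares of £720,000. Ingrid takes one such share (£720,000).
The children's combined portion (£2,880,000) is divided into 4 shares of £720,000: Erik, Ottilie, and Oren each take £720,000; Imani's £720,000 share passes to Imani's issue.
Imani's share (£720,000) is divided into 3 shares of £240,000: Elio, Quinn, and Zane each take £240,000.

Quinn receives £240,000.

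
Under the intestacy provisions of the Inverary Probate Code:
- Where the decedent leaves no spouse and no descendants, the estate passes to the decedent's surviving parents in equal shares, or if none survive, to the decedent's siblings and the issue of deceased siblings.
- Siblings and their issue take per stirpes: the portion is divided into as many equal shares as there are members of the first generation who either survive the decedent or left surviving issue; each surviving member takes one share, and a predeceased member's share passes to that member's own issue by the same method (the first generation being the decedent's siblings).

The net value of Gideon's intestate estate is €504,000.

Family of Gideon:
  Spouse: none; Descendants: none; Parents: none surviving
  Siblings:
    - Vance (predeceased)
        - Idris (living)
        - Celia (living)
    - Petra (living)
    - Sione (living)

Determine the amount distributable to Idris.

The entire €504,000 passes to the siblings and their issue.
That amount (€504,000) is divided into 3 shares of €168,000: Petra and Sione each take €168,000; Vance's €168,000 share passes to Vance's issue.
Vance's share (€168,000) is divided into 2 shares of €84,000: Idris and Celia each take €84,000.

Idris receives €84,000.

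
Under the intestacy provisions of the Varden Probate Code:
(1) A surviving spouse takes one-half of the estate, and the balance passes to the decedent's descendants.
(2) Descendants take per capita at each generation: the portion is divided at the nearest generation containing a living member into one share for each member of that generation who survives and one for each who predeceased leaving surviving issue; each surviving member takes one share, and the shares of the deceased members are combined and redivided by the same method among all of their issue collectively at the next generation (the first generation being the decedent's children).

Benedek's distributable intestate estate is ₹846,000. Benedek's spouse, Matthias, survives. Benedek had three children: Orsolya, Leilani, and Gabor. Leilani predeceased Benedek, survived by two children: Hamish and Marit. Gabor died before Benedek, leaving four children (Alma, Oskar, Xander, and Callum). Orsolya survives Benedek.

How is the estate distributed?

Matthias takes one-half of ₹846,000 = ₹423,000. The remaining ₹423,000 passes to the descendants.
The descendants' portion (₹423,000) is divided at the children's generation into 3 shares of ₹141,000. Orsolya takes ₹141,000. The 2 shares of the deceased (Leilani and Gabor) are combined into a pool of ₹282,000.
That pool (₹282,000) is divided at the grandchildren's generation equally among Hamish, Marit, Alma, Oskar, Xander, and Callum: ₹47,000 each.

Matthias: ₹423,000; Orsolya: ₹141,000; Hamish: ₹47,000; Marit: ₹47,000; Alma: ₹47,000; Oskar: ₹47,000; Xander: ₹47,000; Callum: ₹47,000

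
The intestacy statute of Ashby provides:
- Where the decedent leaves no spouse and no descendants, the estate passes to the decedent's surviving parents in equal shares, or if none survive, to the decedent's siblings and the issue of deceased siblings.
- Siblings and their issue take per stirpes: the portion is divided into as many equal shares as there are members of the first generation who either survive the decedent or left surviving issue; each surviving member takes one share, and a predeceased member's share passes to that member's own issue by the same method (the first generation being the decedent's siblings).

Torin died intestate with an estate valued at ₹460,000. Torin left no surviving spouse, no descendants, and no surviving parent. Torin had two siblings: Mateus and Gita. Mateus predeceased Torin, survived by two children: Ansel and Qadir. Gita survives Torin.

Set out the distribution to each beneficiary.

The entire ₹460,000 passes to the siblings and their issue.
That amount (₹460,000) is divided into 2 shares of ₹230,000: Gita takes ₹230,000; Mateus's ₹230,000 share passes to Mateus's issue.
Mateus's share (₹230,000) is divided into 2 shares of ₹115,000: Ansel and Qadir each take ₹115,000.

Ansel: ₹115,000; Qadir: ₹115,000; Gita: ₹230,000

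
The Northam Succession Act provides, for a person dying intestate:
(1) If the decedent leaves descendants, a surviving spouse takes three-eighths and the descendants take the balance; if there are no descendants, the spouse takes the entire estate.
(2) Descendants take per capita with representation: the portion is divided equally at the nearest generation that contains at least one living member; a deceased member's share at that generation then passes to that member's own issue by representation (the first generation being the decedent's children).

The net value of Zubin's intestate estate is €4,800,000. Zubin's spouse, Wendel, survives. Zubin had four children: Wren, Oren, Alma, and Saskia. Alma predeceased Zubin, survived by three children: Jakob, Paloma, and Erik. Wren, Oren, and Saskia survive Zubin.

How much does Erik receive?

Wendel takes three-eighths of €4,800,000 = €1,800,000. The remaining €3,000,000 passes to the descendants.
The descendants' portion (€3,000,000) is divided into 4 shares of €750,000: Wren, Oren, and Saskia each take €750,000; Alma's €750,000 share passes to Alma's issue.
Alma's share (€750,000) is divided into 3 shares of €250,000: Jakob, Paloma, and Erik each take €250,000.

Erik receives €250,000.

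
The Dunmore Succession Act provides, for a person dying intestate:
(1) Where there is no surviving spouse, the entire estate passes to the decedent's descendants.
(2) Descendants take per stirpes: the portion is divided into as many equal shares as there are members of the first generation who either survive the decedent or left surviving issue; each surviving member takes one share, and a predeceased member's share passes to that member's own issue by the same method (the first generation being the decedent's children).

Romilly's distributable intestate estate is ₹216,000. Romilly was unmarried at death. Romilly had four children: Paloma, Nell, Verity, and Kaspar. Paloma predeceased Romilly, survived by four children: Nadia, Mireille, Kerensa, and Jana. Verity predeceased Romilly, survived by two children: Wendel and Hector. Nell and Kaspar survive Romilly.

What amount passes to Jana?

Jana receives ₹13,500.

The entire ₹216,000 passes to the descendants.
That amount (₹216,000) is divided into 4 shares of ₹54,000: Nell and Kaspar each take ₹54,000; Paloma's ₹54,000 share passes to Paloma's issue; Verity's ₹54,000 share passes to Verity's issue.
Paloma's share (₹54,000) is divided into 4 shares of ₹13,500: Nadia, Mireille, Kerensa, and Jana each take ₹13,500.
Verity's share (₹54,000) is divided into 2 shares of ₹27,000: Wendel and Hector each take ₹27,000.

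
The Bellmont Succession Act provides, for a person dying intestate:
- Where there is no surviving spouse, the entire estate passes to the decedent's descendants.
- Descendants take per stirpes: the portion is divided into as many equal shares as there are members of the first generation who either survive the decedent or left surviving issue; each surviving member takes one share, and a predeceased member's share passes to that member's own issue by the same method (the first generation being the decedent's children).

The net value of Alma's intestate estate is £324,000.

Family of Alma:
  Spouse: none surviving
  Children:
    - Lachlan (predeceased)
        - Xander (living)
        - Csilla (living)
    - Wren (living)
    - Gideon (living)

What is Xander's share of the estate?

The entire £324,000 passes to the descendants.
That amount (£324,000) is divided into 3 shares of £108,000: Wren and Gideon each take £108,000; Lachlan's £108,000 share passes to Lachlan's issue.
Lachlan's share (£108,000) is divided into 2 shares of £54,000: Xander and Csilla each take £54,000.

Xander receives £54,000.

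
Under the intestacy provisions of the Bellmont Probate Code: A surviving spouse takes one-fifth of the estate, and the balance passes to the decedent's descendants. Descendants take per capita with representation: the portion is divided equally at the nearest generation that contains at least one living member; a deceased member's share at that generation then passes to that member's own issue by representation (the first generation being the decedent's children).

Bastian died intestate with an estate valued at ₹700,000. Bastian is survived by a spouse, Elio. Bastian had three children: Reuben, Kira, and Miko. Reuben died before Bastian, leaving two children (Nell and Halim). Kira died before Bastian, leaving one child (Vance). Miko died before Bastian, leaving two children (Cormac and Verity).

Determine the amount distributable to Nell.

Elio takes one-fifth of ₹700,000 = ₹140,000. The remaining ₹560,000 passes to the descendants.
No child survives, so the initial division is made at the grandchildren's generation.
The descendants' portion (₹560,000) is divided into 5 shares of ₹112,000: Nell, Halim, Vance, Cormac, and Verity each take ₹112,000.

Nell receives ₹112,000.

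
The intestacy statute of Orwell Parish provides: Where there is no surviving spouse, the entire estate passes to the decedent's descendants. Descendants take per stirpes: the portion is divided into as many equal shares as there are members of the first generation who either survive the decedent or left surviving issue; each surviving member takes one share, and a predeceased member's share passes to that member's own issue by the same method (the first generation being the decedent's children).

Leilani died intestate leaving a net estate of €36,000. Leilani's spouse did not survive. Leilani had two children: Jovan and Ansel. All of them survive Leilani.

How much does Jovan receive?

The entire €36,000 passes to the descendants.
That amount (€36,000) is divided into 2 shares of €18,000: Jovan and Ansel each take €18,000.

Jovan receives €18,000.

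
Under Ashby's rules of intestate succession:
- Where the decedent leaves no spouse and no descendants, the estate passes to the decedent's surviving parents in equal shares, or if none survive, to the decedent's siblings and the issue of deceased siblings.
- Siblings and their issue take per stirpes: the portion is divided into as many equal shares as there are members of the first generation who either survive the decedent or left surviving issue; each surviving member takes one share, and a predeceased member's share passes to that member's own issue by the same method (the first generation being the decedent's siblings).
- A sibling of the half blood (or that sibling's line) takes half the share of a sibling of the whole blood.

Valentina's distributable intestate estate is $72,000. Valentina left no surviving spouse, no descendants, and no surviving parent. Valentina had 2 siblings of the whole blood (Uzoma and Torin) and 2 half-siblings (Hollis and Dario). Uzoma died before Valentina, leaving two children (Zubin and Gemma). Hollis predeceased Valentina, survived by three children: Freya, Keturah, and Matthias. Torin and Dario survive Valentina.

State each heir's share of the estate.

Zubin: $12,000; Gemma: $12,000; Torin: $24,000; Freya: $4,000; Keturah: $4,000; Matthias: $4,000; Dario: $12,000

The entire $72,000 passes to the siblings and their issue.
Counting each half-blood sibling's line as half a unit, there are 3 units in $72,000, so one unit is $24,000. Whole-blood lines (Uzoma and Torin) take $24,000 each; half-blood lines (Hollis and Dario) take $12,000 each.
Uzoma's share ($24,000) is divided into 2 shares of $12,000: Zubin and Gemma each take $12,000.
Hollis's share ($12,000) is divided into 3 shares of $4,000: Freya, Keturah, and Matthias each take $4,000.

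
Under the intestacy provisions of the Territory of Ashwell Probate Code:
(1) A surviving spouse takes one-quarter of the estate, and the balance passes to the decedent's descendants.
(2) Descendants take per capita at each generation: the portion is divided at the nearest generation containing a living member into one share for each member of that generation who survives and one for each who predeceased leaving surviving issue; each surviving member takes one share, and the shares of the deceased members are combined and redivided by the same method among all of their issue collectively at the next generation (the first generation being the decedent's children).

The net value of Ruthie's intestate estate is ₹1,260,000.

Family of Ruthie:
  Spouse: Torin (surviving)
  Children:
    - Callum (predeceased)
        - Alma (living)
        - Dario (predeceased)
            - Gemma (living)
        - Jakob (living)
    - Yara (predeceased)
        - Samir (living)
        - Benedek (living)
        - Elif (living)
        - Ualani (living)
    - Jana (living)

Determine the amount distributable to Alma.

Alma receives ₹90,000.

Torin takes one-quarter of ₹1,260,000 = ₹315,000. The remaining ₹945,000 passes to the descendants.
The descendants' portion (₹945,000) is divided at the children's generation into 3 shares of ₹315,000. Jana takes ₹315,000. The 2 shares of the deceased (Callum and Yara) are combined into a pool of ₹630,000.
That pool (₹630,000) is divided at the grandchildren's generation into 7 shares of ₹90,000. Alma, Jakob, Samir, Benedek, Elif, and Ualani each take ₹90,000. The remaining share for the deceased Dario (₹90,000) is carried to the next generation.
That pool (₹90,000) passes entirely to Gemma, the sole taker at the great-grandchildren's generation.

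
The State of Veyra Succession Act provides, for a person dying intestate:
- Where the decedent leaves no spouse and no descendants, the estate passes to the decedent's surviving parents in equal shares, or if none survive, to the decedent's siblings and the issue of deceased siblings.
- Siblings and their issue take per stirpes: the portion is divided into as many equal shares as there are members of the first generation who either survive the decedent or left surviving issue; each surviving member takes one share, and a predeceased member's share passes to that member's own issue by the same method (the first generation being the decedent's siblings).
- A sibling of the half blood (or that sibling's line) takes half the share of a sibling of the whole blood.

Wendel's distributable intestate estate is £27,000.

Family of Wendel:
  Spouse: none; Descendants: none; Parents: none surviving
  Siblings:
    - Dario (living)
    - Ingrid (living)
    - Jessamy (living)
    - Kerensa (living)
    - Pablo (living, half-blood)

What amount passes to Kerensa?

Kerensa receives £6,000.

The entire £27,000 passes to the siblings and their issue.
Counting each half-blood sibling's line as half a unit, there are 9/2 units in £27,000, so one unit is £6,000. Whole-blood lines (Dario, Ingrid, Jessamy, and Kerensa) take £6,000 each; half-blood lines (Pablo) take £3,000 each.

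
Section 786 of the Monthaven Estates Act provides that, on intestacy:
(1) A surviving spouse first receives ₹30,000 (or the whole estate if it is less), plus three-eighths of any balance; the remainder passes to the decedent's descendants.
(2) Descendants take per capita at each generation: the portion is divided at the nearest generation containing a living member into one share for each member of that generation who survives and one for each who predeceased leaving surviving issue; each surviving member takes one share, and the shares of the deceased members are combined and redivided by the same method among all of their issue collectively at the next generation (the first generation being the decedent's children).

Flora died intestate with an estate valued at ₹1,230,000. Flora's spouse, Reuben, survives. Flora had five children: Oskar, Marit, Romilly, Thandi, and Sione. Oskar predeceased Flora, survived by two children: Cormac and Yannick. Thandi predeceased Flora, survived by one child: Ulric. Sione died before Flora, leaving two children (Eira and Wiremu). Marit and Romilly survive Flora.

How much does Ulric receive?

Ulric receives ₹90,000.

Reuben first takes ₹30,000, leaving a balance of ₹1,200,000. Reuben then takes three-eighths of the balance (₹450,000), for a total of ₹480,000. The remaining ₹750,000 passes to the descendants.
The descendants' portion (₹750,000) is divided at the children's generation into 5 shares of ₹150,000. Marit and Romilly each take ₹150,000. The 3 shares of the deceased (Oskar, Thandi, and Sione) are combined into a pool of ₹450,000.
That pool (₹450,000) is divided at the grandchildren's generation equally among Cormac, Yannick, Ulric, Eira, and Wiremu: ₹90,000 each.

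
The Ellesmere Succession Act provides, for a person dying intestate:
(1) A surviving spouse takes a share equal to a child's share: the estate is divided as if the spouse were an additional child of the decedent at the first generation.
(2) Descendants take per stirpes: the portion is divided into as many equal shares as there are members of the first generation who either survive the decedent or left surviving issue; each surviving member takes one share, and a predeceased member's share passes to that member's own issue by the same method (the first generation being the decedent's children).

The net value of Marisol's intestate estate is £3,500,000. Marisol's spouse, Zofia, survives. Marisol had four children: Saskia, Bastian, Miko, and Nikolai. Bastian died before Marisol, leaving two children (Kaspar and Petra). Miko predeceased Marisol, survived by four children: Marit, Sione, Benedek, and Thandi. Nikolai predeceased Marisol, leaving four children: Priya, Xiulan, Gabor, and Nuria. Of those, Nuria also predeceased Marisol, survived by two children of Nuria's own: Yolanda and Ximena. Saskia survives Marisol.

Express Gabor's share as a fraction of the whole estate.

Gabor receives 1/20 of the estate.

The spouse counts as an additional share at the children's level, so there are 5 primary shares of £700,000. Zofia takes one such share (£700,000).
The children's combined portion (£2,800,000) is divided into 4 shares of £700,000: Saskia takes £700,000; Bastian's £700,000 share passes to Bastian's issue; Miko's £700,000 share passes to Miko's issue; Nikolai's £700,000 share passes to Nikolai's issue.
Bastian's share (£700,000) is divided into 2 shares of £350,000: Kaspar and Petra each take £350,000.
Miko's share (£700,000) is divided into 4 shares of £175,000: Marit, Sione, Benedek, and Thandi each take £175,000.
Nikolai's share (£700,000) is divided into 4 shares of £175,000: Priya, Xiulan, and Gabor each take £175,000; Nuria's £175,000 share passes to Nuria's issue.
Nuria's share (£175,000) is divided into 2 shares of £87,500: Yolanda and Ximena each take £87,500.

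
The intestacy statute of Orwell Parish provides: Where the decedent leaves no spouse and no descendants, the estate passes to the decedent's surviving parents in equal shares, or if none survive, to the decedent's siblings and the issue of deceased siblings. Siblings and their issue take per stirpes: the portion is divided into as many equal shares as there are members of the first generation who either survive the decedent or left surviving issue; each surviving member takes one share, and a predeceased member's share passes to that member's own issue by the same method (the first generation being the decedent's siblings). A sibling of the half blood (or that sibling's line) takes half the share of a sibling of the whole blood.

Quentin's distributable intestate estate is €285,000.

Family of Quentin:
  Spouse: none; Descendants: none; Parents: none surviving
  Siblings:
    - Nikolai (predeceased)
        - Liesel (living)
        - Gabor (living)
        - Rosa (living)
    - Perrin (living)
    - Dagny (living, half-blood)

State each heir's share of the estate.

Liesel: €38,000; Gabor: €38,000; Rosa: €38,000; Perrin: €114,000; Dagny: €57,000

The entire €285,000 passes to the siblings and their issue.
Counting each half-blood sibling's line as half a unit, there are 5/2 units in €285,000, so one unit is €114,000. Whole-blood lines (Nikolai and Perrin) take €114,000 each; half-blood lines (Dagny) take €57,000 each.
Nikolai's share (€114,000) is divided into 3 shares of €38,000: Liesel, Gabor, and Rosa each take €38,000.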